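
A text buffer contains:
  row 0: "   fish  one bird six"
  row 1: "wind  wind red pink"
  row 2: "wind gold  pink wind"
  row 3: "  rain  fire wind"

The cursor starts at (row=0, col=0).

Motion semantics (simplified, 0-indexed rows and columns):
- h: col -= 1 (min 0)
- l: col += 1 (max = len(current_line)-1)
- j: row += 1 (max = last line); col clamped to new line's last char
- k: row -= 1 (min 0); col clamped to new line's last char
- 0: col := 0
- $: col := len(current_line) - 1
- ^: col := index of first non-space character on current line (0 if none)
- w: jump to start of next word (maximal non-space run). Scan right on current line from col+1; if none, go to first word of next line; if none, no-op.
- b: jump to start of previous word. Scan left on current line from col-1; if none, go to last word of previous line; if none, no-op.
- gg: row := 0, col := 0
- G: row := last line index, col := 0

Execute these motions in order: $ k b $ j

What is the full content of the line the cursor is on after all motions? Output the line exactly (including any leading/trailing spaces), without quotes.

After 1 ($): row=0 col=20 char='x'
After 2 (k): row=0 col=20 char='x'
After 3 (b): row=0 col=18 char='s'
After 4 ($): row=0 col=20 char='x'
After 5 (j): row=1 col=18 char='k'

Answer: wind  wind red pink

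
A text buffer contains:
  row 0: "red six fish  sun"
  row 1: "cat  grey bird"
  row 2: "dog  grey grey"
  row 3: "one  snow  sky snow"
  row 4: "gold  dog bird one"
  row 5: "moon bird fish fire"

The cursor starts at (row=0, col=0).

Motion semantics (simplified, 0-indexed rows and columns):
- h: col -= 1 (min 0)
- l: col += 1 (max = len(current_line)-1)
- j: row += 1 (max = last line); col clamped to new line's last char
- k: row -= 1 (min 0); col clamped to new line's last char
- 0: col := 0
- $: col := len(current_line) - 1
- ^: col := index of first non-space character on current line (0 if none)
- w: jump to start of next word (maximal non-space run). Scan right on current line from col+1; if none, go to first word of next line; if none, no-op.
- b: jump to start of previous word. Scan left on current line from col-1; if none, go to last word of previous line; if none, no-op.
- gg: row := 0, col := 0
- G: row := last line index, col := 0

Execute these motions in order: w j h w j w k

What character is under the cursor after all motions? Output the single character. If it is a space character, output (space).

Answer: b

Derivation:
After 1 (w): row=0 col=4 char='s'
After 2 (j): row=1 col=4 char='_'
After 3 (h): row=1 col=3 char='_'
After 4 (w): row=1 col=5 char='g'
After 5 (j): row=2 col=5 char='g'
After 6 (w): row=2 col=10 char='g'
After 7 (k): row=1 col=10 char='b'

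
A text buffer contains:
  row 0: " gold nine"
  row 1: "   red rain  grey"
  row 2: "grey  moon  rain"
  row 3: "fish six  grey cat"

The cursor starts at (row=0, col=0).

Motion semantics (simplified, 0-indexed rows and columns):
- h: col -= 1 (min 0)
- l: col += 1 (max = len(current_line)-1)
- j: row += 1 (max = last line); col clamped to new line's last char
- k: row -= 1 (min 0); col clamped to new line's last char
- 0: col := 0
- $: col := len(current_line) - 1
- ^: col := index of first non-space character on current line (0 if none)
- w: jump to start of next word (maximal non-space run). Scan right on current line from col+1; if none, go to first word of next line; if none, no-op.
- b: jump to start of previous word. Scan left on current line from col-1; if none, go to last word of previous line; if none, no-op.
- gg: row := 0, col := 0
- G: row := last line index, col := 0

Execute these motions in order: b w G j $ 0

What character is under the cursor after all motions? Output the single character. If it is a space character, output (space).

Answer: f

Derivation:
After 1 (b): row=0 col=0 char='_'
After 2 (w): row=0 col=1 char='g'
After 3 (G): row=3 col=0 char='f'
After 4 (j): row=3 col=0 char='f'
After 5 ($): row=3 col=17 char='t'
After 6 (0): row=3 col=0 char='f'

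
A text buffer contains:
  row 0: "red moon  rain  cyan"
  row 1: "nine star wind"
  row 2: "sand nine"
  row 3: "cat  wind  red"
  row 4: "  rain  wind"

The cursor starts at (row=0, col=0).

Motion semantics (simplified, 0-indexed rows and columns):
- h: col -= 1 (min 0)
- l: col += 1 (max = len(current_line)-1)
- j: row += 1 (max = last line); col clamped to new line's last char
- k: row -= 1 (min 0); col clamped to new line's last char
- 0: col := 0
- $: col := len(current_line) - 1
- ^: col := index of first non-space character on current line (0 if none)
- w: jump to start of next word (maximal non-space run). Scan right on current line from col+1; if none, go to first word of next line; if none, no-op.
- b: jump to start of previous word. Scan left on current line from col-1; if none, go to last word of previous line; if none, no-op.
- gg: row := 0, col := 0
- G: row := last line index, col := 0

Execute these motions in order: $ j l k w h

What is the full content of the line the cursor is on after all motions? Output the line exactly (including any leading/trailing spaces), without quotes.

After 1 ($): row=0 col=19 char='n'
After 2 (j): row=1 col=13 char='d'
After 3 (l): row=1 col=13 char='d'
After 4 (k): row=0 col=13 char='n'
After 5 (w): row=0 col=16 char='c'
After 6 (h): row=0 col=15 char='_'

Answer: red moon  rain  cyan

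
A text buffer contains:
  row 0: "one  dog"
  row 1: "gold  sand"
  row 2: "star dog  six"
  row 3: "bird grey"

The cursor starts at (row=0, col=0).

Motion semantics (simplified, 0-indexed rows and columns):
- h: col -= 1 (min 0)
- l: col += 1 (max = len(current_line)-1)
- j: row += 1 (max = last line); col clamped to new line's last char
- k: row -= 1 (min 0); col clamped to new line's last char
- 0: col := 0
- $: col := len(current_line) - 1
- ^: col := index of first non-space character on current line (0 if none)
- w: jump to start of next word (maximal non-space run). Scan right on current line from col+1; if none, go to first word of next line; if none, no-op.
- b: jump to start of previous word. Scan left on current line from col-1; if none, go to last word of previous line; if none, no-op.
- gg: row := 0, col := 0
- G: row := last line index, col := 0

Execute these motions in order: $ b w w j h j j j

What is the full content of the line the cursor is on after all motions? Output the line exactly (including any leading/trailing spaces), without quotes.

After 1 ($): row=0 col=7 char='g'
After 2 (b): row=0 col=5 char='d'
After 3 (w): row=1 col=0 char='g'
After 4 (w): row=1 col=6 char='s'
After 5 (j): row=2 col=6 char='o'
After 6 (h): row=2 col=5 char='d'
After 7 (j): row=3 col=5 char='g'
After 8 (j): row=3 col=5 char='g'
After 9 (j): row=3 col=5 char='g'

Answer: bird grey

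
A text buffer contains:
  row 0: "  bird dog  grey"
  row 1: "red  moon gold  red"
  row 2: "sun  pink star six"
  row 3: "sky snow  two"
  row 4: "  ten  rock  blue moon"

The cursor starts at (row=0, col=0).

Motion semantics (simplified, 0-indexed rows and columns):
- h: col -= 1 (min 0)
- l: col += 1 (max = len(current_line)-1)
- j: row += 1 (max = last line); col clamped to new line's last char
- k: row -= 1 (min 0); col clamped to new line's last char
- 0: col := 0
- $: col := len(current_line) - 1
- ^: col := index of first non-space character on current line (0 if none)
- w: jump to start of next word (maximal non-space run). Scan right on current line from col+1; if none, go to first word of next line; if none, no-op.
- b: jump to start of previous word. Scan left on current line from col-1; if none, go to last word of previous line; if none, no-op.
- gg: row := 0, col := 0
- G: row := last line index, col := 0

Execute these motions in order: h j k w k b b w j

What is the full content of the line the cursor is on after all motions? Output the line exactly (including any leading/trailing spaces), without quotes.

After 1 (h): row=0 col=0 char='_'
After 2 (j): row=1 col=0 char='r'
After 3 (k): row=0 col=0 char='_'
After 4 (w): row=0 col=2 char='b'
After 5 (k): row=0 col=2 char='b'
After 6 (b): row=0 col=2 char='b'
After 7 (b): row=0 col=2 char='b'
After 8 (w): row=0 col=7 char='d'
After 9 (j): row=1 col=7 char='o'

Answer: red  moon gold  red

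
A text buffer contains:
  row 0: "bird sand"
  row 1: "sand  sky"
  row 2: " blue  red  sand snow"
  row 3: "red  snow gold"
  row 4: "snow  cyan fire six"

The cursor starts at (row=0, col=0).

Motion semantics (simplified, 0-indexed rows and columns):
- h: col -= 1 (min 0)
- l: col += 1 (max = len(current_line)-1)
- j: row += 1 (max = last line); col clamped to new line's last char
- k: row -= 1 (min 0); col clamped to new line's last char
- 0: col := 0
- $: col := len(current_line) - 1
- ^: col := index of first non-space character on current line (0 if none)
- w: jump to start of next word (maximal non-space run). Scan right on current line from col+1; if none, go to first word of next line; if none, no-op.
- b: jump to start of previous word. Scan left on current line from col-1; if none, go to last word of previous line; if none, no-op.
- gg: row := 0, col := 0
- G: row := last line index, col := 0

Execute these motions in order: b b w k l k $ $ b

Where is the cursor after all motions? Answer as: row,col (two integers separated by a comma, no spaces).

Answer: 0,5

Derivation:
After 1 (b): row=0 col=0 char='b'
After 2 (b): row=0 col=0 char='b'
After 3 (w): row=0 col=5 char='s'
After 4 (k): row=0 col=5 char='s'
After 5 (l): row=0 col=6 char='a'
After 6 (k): row=0 col=6 char='a'
After 7 ($): row=0 col=8 char='d'
After 8 ($): row=0 col=8 char='d'
After 9 (b): row=0 col=5 char='s'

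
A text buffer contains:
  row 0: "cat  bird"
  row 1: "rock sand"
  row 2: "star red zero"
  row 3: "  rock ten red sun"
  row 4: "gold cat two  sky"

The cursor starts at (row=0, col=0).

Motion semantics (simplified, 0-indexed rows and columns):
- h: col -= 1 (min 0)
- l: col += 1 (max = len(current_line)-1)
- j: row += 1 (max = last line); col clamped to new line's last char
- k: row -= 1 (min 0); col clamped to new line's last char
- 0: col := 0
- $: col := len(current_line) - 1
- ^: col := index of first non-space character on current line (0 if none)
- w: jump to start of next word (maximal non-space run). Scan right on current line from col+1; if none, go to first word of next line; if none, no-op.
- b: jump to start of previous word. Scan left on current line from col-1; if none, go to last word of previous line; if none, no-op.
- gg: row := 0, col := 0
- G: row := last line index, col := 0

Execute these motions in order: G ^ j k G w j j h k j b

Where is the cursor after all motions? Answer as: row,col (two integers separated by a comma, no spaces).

Answer: 4,0

Derivation:
After 1 (G): row=4 col=0 char='g'
After 2 (^): row=4 col=0 char='g'
After 3 (j): row=4 col=0 char='g'
After 4 (k): row=3 col=0 char='_'
After 5 (G): row=4 col=0 char='g'
After 6 (w): row=4 col=5 char='c'
After 7 (j): row=4 col=5 char='c'
After 8 (j): row=4 col=5 char='c'
After 9 (h): row=4 col=4 char='_'
After 10 (k): row=3 col=4 char='c'
After 11 (j): row=4 col=4 char='_'
After 12 (b): row=4 col=0 char='g'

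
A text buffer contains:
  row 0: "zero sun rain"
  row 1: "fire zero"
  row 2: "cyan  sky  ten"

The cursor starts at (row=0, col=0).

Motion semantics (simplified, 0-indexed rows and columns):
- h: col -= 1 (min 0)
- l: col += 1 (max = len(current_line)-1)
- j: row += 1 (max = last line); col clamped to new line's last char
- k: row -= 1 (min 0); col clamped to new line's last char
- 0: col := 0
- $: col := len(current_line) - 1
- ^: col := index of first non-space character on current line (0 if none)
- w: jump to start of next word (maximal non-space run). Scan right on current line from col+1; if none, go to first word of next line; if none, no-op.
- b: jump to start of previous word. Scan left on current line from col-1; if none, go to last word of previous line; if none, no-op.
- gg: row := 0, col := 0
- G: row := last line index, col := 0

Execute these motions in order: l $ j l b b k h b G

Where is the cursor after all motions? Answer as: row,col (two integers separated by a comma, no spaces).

After 1 (l): row=0 col=1 char='e'
After 2 ($): row=0 col=12 char='n'
After 3 (j): row=1 col=8 char='o'
After 4 (l): row=1 col=8 char='o'
After 5 (b): row=1 col=5 char='z'
After 6 (b): row=1 col=0 char='f'
After 7 (k): row=0 col=0 char='z'
After 8 (h): row=0 col=0 char='z'
After 9 (b): row=0 col=0 char='z'
After 10 (G): row=2 col=0 char='c'

Answer: 2,0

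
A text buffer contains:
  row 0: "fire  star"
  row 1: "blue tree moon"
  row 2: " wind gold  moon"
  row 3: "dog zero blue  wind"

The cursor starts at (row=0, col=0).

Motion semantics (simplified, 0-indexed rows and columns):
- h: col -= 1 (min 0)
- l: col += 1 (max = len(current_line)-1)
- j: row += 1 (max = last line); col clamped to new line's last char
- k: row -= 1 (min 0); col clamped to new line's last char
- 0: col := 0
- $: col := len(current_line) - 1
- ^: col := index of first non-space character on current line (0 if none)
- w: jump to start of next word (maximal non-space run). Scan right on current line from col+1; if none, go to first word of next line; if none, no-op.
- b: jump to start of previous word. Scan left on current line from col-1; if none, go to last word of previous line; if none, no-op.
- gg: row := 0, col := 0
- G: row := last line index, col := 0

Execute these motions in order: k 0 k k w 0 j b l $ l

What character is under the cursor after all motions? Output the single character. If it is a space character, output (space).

Answer: r

Derivation:
After 1 (k): row=0 col=0 char='f'
After 2 (0): row=0 col=0 char='f'
After 3 (k): row=0 col=0 char='f'
After 4 (k): row=0 col=0 char='f'
After 5 (w): row=0 col=6 char='s'
After 6 (0): row=0 col=0 char='f'
After 7 (j): row=1 col=0 char='b'
After 8 (b): row=0 col=6 char='s'
After 9 (l): row=0 col=7 char='t'
After 10 ($): row=0 col=9 char='r'
After 11 (l): row=0 col=9 char='r'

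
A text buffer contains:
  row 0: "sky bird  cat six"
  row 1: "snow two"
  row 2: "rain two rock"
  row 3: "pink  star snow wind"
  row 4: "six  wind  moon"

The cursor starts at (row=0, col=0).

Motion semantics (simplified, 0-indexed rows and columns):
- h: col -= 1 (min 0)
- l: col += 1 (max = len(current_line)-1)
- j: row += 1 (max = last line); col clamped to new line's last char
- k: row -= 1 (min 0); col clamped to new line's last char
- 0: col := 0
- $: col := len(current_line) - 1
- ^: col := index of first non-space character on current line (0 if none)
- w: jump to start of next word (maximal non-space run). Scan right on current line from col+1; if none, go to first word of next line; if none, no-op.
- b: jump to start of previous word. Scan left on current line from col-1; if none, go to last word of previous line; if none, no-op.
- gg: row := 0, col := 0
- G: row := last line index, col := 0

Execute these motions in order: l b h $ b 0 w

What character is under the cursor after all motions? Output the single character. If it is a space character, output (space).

After 1 (l): row=0 col=1 char='k'
After 2 (b): row=0 col=0 char='s'
After 3 (h): row=0 col=0 char='s'
After 4 ($): row=0 col=16 char='x'
After 5 (b): row=0 col=14 char='s'
After 6 (0): row=0 col=0 char='s'
After 7 (w): row=0 col=4 char='b'

Answer: b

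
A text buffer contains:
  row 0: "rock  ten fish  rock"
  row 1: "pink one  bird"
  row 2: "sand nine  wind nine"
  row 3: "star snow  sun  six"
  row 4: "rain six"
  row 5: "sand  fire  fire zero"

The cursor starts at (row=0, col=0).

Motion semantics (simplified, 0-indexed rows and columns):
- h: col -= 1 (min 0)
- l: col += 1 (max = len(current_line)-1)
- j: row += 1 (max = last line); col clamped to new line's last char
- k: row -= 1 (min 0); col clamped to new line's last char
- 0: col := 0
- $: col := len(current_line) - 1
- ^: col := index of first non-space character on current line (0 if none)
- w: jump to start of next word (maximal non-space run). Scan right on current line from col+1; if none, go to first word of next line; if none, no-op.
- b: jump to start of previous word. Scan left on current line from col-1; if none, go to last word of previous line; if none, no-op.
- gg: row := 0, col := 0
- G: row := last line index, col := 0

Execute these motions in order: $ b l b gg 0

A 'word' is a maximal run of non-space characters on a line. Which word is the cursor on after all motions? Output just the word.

After 1 ($): row=0 col=19 char='k'
After 2 (b): row=0 col=16 char='r'
After 3 (l): row=0 col=17 char='o'
After 4 (b): row=0 col=16 char='r'
After 5 (gg): row=0 col=0 char='r'
After 6 (0): row=0 col=0 char='r'

Answer: rock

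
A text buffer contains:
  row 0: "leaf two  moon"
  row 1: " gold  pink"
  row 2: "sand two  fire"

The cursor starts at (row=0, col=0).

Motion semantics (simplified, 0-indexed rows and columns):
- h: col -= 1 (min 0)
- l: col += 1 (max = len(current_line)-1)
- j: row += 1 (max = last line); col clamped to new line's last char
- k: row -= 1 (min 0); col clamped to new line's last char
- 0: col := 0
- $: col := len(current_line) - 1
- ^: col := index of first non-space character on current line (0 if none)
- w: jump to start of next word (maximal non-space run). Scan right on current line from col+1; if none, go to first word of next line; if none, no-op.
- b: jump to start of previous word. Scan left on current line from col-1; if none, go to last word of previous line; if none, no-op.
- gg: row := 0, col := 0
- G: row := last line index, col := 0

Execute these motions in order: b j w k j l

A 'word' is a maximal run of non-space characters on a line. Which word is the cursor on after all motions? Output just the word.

After 1 (b): row=0 col=0 char='l'
After 2 (j): row=1 col=0 char='_'
After 3 (w): row=1 col=1 char='g'
After 4 (k): row=0 col=1 char='e'
After 5 (j): row=1 col=1 char='g'
After 6 (l): row=1 col=2 char='o'

Answer: gold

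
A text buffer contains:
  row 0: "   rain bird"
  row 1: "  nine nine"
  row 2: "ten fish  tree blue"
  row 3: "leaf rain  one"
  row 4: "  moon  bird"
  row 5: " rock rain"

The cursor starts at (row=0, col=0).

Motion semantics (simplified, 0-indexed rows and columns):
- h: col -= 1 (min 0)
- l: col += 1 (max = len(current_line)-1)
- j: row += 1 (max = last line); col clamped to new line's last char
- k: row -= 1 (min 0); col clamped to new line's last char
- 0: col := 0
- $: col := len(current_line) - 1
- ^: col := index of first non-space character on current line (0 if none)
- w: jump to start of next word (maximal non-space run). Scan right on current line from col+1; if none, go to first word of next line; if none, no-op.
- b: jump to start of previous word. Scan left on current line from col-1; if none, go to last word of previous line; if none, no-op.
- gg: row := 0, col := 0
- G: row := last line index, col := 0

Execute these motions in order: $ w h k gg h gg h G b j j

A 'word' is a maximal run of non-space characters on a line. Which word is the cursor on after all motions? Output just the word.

After 1 ($): row=0 col=11 char='d'
After 2 (w): row=1 col=2 char='n'
After 3 (h): row=1 col=1 char='_'
After 4 (k): row=0 col=1 char='_'
After 5 (gg): row=0 col=0 char='_'
After 6 (h): row=0 col=0 char='_'
After 7 (gg): row=0 col=0 char='_'
After 8 (h): row=0 col=0 char='_'
After 9 (G): row=5 col=0 char='_'
After 10 (b): row=4 col=8 char='b'
After 11 (j): row=5 col=8 char='i'
After 12 (j): row=5 col=8 char='i'

Answer: rain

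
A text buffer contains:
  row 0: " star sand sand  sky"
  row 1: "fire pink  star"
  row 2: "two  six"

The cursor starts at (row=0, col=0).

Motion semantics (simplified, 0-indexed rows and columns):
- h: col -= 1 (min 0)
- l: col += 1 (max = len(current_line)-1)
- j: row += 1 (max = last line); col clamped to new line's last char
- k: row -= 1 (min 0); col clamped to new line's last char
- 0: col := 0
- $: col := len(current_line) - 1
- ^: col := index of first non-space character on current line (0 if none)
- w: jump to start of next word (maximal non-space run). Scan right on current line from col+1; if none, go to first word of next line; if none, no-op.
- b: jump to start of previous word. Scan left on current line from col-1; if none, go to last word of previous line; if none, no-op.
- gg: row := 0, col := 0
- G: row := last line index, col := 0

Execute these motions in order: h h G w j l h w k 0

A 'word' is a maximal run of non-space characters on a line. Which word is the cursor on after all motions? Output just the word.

After 1 (h): row=0 col=0 char='_'
After 2 (h): row=0 col=0 char='_'
After 3 (G): row=2 col=0 char='t'
After 4 (w): row=2 col=5 char='s'
After 5 (j): row=2 col=5 char='s'
After 6 (l): row=2 col=6 char='i'
After 7 (h): row=2 col=5 char='s'
After 8 (w): row=2 col=5 char='s'
After 9 (k): row=1 col=5 char='p'
After 10 (0): row=1 col=0 char='f'

Answer: fire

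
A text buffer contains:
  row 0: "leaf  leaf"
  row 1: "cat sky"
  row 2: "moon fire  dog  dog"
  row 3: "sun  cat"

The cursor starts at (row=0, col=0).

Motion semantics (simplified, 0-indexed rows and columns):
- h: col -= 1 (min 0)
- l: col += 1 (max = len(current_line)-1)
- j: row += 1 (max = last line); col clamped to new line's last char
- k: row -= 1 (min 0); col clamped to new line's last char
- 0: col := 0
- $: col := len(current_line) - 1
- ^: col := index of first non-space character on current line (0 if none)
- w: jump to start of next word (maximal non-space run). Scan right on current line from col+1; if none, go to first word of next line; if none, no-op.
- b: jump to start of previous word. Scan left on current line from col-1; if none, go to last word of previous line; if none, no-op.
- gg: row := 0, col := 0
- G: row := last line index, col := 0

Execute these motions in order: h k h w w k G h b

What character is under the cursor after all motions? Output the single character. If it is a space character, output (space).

After 1 (h): row=0 col=0 char='l'
After 2 (k): row=0 col=0 char='l'
After 3 (h): row=0 col=0 char='l'
After 4 (w): row=0 col=6 char='l'
After 5 (w): row=1 col=0 char='c'
After 6 (k): row=0 col=0 char='l'
After 7 (G): row=3 col=0 char='s'
After 8 (h): row=3 col=0 char='s'
After 9 (b): row=2 col=16 char='d'

Answer: d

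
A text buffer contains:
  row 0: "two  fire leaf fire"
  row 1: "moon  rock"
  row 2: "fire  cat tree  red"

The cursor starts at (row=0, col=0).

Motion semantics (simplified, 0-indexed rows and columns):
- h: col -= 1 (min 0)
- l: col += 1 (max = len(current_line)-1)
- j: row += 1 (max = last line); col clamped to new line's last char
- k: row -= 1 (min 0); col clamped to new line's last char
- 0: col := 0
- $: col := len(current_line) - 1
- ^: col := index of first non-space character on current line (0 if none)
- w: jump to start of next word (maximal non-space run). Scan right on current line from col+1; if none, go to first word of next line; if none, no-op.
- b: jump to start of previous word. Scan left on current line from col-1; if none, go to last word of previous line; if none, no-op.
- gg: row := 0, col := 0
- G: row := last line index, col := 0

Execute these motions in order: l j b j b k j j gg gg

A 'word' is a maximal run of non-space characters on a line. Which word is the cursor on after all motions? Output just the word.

Answer: two

Derivation:
After 1 (l): row=0 col=1 char='w'
After 2 (j): row=1 col=1 char='o'
After 3 (b): row=1 col=0 char='m'
After 4 (j): row=2 col=0 char='f'
After 5 (b): row=1 col=6 char='r'
After 6 (k): row=0 col=6 char='i'
After 7 (j): row=1 col=6 char='r'
After 8 (j): row=2 col=6 char='c'
After 9 (gg): row=0 col=0 char='t'
After 10 (gg): row=0 col=0 char='t'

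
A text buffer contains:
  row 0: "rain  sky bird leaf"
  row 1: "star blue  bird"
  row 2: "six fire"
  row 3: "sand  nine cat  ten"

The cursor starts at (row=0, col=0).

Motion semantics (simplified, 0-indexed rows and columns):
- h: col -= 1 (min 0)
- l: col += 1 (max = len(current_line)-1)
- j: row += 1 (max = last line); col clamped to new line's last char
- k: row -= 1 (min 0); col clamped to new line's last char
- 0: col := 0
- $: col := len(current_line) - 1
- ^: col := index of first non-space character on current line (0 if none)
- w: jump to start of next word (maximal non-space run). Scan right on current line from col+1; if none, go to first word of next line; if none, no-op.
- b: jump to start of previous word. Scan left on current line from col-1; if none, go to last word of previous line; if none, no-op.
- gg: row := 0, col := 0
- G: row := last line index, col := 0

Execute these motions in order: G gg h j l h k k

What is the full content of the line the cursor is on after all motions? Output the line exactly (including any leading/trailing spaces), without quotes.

After 1 (G): row=3 col=0 char='s'
After 2 (gg): row=0 col=0 char='r'
After 3 (h): row=0 col=0 char='r'
After 4 (j): row=1 col=0 char='s'
After 5 (l): row=1 col=1 char='t'
After 6 (h): row=1 col=0 char='s'
After 7 (k): row=0 col=0 char='r'
After 8 (k): row=0 col=0 char='r'

Answer: rain  sky bird leaf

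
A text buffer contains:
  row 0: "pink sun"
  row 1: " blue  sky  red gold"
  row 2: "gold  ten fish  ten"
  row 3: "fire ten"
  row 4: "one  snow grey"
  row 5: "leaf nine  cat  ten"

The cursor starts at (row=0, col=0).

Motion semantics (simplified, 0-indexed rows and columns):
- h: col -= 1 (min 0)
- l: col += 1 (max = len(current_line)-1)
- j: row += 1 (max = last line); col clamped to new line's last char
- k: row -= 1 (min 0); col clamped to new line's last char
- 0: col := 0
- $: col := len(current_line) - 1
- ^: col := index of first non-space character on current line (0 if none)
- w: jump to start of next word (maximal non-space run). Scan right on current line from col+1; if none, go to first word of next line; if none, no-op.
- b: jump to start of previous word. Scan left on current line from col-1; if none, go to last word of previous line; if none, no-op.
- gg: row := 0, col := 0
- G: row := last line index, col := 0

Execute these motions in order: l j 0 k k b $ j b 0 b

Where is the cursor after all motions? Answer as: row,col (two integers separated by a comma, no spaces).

Answer: 0,5

Derivation:
After 1 (l): row=0 col=1 char='i'
After 2 (j): row=1 col=1 char='b'
After 3 (0): row=1 col=0 char='_'
After 4 (k): row=0 col=0 char='p'
After 5 (k): row=0 col=0 char='p'
After 6 (b): row=0 col=0 char='p'
After 7 ($): row=0 col=7 char='n'
After 8 (j): row=1 col=7 char='s'
After 9 (b): row=1 col=1 char='b'
After 10 (0): row=1 col=0 char='_'
After 11 (b): row=0 col=5 char='s'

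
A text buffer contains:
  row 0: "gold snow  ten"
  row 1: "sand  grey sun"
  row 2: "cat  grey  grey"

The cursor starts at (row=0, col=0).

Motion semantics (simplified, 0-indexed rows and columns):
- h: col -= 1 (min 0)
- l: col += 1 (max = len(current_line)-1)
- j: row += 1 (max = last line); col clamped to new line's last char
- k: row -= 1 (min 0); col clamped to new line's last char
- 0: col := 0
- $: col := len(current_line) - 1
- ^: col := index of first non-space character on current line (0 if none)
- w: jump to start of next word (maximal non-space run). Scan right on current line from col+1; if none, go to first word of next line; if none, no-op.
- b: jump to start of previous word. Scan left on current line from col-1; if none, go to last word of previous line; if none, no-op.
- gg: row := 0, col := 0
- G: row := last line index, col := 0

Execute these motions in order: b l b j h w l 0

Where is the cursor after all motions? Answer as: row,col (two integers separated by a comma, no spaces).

Answer: 1,0

Derivation:
After 1 (b): row=0 col=0 char='g'
After 2 (l): row=0 col=1 char='o'
After 3 (b): row=0 col=0 char='g'
After 4 (j): row=1 col=0 char='s'
After 5 (h): row=1 col=0 char='s'
After 6 (w): row=1 col=6 char='g'
After 7 (l): row=1 col=7 char='r'
After 8 (0): row=1 col=0 char='s'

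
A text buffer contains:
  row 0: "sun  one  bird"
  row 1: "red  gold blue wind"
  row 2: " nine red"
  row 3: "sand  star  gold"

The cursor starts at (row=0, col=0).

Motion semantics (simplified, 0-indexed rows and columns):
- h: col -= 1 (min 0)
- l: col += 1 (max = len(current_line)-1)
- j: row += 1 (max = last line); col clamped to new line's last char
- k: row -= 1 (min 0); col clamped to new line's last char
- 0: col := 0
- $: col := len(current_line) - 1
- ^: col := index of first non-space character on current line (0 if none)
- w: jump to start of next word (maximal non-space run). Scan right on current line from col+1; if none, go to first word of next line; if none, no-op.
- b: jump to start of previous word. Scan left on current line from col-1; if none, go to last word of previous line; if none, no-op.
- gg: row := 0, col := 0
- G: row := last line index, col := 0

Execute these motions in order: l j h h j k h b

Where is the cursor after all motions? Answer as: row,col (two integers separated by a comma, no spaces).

Answer: 0,10

Derivation:
After 1 (l): row=0 col=1 char='u'
After 2 (j): row=1 col=1 char='e'
After 3 (h): row=1 col=0 char='r'
After 4 (h): row=1 col=0 char='r'
After 5 (j): row=2 col=0 char='_'
After 6 (k): row=1 col=0 char='r'
After 7 (h): row=1 col=0 char='r'
After 8 (b): row=0 col=10 char='b'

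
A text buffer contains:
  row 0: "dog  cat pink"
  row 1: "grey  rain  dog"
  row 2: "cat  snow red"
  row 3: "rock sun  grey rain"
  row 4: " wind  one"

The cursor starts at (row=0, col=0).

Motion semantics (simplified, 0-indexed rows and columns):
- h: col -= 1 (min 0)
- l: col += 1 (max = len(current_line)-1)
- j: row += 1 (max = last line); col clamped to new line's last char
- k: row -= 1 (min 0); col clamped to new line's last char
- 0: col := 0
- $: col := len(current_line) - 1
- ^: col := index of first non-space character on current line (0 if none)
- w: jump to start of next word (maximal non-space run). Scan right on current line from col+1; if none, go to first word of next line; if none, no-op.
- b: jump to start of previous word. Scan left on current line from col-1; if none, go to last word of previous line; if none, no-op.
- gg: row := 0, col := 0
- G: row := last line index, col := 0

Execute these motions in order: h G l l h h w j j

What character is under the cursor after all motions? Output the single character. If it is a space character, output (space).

After 1 (h): row=0 col=0 char='d'
After 2 (G): row=4 col=0 char='_'
After 3 (l): row=4 col=1 char='w'
After 4 (l): row=4 col=2 char='i'
After 5 (h): row=4 col=1 char='w'
After 6 (h): row=4 col=0 char='_'
After 7 (w): row=4 col=1 char='w'
After 8 (j): row=4 col=1 char='w'
After 9 (j): row=4 col=1 char='w'

Answer: w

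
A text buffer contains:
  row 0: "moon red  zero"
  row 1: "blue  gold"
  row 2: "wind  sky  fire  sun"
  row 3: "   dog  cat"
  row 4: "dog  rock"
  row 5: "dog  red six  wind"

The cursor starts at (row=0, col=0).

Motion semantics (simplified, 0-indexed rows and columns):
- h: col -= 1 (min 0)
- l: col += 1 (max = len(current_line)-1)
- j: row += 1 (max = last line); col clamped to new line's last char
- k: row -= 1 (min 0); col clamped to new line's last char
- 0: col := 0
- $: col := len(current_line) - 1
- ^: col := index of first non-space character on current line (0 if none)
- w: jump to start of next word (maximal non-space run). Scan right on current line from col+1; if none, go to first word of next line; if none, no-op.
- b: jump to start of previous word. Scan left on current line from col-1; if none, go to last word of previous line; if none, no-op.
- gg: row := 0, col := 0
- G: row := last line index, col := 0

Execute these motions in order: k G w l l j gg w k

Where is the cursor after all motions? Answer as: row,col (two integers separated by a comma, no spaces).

After 1 (k): row=0 col=0 char='m'
After 2 (G): row=5 col=0 char='d'
After 3 (w): row=5 col=5 char='r'
After 4 (l): row=5 col=6 char='e'
After 5 (l): row=5 col=7 char='d'
After 6 (j): row=5 col=7 char='d'
After 7 (gg): row=0 col=0 char='m'
After 8 (w): row=0 col=5 char='r'
After 9 (k): row=0 col=5 char='r'

Answer: 0,5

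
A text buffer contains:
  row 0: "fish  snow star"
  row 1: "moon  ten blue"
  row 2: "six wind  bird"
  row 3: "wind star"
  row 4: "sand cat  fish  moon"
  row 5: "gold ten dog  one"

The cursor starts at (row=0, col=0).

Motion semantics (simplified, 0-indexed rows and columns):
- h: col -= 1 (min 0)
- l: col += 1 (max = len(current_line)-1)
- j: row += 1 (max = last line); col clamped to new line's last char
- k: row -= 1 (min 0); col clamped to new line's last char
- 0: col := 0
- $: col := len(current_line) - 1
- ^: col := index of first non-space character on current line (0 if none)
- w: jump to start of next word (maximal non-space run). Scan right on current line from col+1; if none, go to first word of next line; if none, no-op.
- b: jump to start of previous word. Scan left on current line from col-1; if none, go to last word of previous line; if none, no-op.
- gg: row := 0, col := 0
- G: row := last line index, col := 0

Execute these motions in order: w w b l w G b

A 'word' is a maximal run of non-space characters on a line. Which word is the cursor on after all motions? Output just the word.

Answer: moon

Derivation:
After 1 (w): row=0 col=6 char='s'
After 2 (w): row=0 col=11 char='s'
After 3 (b): row=0 col=6 char='s'
After 4 (l): row=0 col=7 char='n'
After 5 (w): row=0 col=11 char='s'
After 6 (G): row=5 col=0 char='g'
After 7 (b): row=4 col=16 char='m'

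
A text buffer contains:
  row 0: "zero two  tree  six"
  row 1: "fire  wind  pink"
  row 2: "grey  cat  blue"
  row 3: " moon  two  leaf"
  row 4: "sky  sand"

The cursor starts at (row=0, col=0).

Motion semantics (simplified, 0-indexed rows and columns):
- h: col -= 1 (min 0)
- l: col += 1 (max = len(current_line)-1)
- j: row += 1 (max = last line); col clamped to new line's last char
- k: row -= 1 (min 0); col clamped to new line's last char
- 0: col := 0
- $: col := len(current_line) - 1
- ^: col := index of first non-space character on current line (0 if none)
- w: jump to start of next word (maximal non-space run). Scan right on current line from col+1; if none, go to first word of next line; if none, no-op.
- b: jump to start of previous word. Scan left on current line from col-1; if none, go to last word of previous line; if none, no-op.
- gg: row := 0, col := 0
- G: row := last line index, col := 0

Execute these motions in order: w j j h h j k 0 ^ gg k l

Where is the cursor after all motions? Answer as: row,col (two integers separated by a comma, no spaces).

Answer: 0,1

Derivation:
After 1 (w): row=0 col=5 char='t'
After 2 (j): row=1 col=5 char='_'
After 3 (j): row=2 col=5 char='_'
After 4 (h): row=2 col=4 char='_'
After 5 (h): row=2 col=3 char='y'
After 6 (j): row=3 col=3 char='o'
After 7 (k): row=2 col=3 char='y'
After 8 (0): row=2 col=0 char='g'
After 9 (^): row=2 col=0 char='g'
After 10 (gg): row=0 col=0 char='z'
After 11 (k): row=0 col=0 char='z'
After 12 (l): row=0 col=1 char='e'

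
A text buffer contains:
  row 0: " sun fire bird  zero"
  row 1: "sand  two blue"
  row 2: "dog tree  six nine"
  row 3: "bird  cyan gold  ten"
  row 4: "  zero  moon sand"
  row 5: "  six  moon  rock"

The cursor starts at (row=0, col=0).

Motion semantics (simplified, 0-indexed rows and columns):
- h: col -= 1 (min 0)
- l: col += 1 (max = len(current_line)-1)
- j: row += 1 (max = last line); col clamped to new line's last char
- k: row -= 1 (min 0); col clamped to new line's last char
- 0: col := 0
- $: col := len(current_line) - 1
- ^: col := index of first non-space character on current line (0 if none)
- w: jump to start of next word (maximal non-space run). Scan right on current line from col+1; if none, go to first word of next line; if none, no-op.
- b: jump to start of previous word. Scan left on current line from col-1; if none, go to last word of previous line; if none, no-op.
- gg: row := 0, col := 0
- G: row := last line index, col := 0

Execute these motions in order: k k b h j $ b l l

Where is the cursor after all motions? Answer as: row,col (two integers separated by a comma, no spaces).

After 1 (k): row=0 col=0 char='_'
After 2 (k): row=0 col=0 char='_'
After 3 (b): row=0 col=0 char='_'
After 4 (h): row=0 col=0 char='_'
After 5 (j): row=1 col=0 char='s'
After 6 ($): row=1 col=13 char='e'
After 7 (b): row=1 col=10 char='b'
After 8 (l): row=1 col=11 char='l'
After 9 (l): row=1 col=12 char='u'

Answer: 1,12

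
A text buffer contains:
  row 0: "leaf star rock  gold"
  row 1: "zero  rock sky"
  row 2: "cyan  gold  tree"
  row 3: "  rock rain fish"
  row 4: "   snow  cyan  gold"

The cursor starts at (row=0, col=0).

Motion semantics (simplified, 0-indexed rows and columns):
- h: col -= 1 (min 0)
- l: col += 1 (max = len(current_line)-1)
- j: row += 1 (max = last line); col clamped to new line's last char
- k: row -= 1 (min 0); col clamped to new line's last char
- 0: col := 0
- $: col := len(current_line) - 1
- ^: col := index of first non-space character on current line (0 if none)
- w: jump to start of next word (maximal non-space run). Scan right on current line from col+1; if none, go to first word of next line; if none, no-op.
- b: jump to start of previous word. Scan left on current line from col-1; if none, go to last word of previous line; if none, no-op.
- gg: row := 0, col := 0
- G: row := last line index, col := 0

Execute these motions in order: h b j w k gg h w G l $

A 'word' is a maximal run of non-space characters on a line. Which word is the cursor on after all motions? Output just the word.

Answer: gold

Derivation:
After 1 (h): row=0 col=0 char='l'
After 2 (b): row=0 col=0 char='l'
After 3 (j): row=1 col=0 char='z'
After 4 (w): row=1 col=6 char='r'
After 5 (k): row=0 col=6 char='t'
After 6 (gg): row=0 col=0 char='l'
After 7 (h): row=0 col=0 char='l'
After 8 (w): row=0 col=5 char='s'
After 9 (G): row=4 col=0 char='_'
After 10 (l): row=4 col=1 char='_'
After 11 ($): row=4 col=18 char='d'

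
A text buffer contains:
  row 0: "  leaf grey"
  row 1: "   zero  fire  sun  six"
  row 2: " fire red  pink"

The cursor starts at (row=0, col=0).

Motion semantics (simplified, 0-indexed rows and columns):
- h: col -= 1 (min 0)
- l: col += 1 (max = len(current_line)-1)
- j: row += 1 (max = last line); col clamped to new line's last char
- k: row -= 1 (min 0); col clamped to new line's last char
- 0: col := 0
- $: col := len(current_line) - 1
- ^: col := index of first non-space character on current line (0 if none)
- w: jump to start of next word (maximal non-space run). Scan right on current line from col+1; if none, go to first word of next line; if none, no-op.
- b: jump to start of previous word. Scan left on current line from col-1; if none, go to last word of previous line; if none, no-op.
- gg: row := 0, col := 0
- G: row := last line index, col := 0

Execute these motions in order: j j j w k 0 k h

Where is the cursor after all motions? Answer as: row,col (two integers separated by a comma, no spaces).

Answer: 0,0

Derivation:
After 1 (j): row=1 col=0 char='_'
After 2 (j): row=2 col=0 char='_'
After 3 (j): row=2 col=0 char='_'
After 4 (w): row=2 col=1 char='f'
After 5 (k): row=1 col=1 char='_'
After 6 (0): row=1 col=0 char='_'
After 7 (k): row=0 col=0 char='_'
After 8 (h): row=0 col=0 char='_'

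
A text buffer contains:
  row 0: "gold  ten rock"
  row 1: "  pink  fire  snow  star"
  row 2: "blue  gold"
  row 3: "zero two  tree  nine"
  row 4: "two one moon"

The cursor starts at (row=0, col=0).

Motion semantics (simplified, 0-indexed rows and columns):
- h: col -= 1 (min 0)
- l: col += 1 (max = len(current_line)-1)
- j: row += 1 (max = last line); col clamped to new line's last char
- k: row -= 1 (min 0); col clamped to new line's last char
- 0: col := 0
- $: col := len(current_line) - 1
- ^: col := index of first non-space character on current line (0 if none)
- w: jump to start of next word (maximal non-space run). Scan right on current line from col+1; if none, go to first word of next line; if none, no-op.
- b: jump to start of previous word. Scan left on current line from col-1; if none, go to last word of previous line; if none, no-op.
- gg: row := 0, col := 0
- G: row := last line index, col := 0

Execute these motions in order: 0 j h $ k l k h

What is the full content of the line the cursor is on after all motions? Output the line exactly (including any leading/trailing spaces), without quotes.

After 1 (0): row=0 col=0 char='g'
After 2 (j): row=1 col=0 char='_'
After 3 (h): row=1 col=0 char='_'
After 4 ($): row=1 col=23 char='r'
After 5 (k): row=0 col=13 char='k'
After 6 (l): row=0 col=13 char='k'
After 7 (k): row=0 col=13 char='k'
After 8 (h): row=0 col=12 char='c'

Answer: gold  ten rock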